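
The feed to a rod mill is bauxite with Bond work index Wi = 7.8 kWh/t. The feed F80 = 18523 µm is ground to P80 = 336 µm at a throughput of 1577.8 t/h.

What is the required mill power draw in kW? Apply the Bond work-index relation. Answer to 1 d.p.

Bond:  W = 10 Wi (1/√P − 1/√F)
W = 10·7.8·(1/√336 − 1/√18523) = 10·7.8·(0.047207) = 3.6821 kWh/t
Mill draw = 3.6821 × 1577.8 = 5809.7 kW

P = 5809.7 kW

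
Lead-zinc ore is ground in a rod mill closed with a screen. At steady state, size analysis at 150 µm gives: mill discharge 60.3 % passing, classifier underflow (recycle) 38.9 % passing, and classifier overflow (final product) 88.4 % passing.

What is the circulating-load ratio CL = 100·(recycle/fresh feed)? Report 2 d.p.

Two-product formula at 150 µm:
d + r·d = r·u + o → r(d−u) = o−d
r = (88.4 − 60.3)/(60.3 − 38.9) = 28.1/21.4 = 1.3131
CL = 100·r = 131.31 %

CL = 131.31 %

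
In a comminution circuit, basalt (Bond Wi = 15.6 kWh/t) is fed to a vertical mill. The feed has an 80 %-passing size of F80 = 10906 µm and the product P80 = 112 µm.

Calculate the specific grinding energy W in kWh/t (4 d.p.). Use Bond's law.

W = 10 Wi / √P80 − 10 Wi / √F80
1/√112 = 0.094491;  1/√10906 = 0.009576
W = 10·15.6·(0.094491 − 0.009576) = 13.2468 kWh/t

W = 13.2468 kWh/t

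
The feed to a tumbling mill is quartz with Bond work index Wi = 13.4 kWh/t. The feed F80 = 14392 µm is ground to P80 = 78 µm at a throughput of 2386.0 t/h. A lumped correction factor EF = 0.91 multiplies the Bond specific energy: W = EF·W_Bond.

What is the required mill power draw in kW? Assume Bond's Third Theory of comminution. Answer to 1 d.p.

P = 30518.2 kW

W = 10 Wi (P80^-0.5 − F80^-0.5)
W = 10·13.4·(1/√78 − 1/√14392) = 10·13.4·(0.104892) = 14.0555 kWh/t
W_actual = 0.91 × 14.0555 = 12.7905 kWh/t
P = W·T = 12.7905·2386.0 = 30518.2 kW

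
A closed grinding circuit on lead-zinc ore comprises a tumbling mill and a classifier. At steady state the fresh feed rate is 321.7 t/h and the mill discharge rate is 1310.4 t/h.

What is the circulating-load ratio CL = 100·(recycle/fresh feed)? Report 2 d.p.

M = F + R at steady state, so:
R = M − F = 1310.4 − 321.7 = 988.7 t/h
CL = 100·R/F = 100·988.7/321.7 = 307.34 %

CL = 307.34 %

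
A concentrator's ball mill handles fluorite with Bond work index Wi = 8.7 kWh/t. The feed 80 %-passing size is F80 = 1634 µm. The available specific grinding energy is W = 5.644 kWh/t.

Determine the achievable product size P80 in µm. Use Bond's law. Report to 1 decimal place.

P80 = 124.5 µm

W_Bond = 10·Wi·(1/√P₈₀ − 1/√F₈₀)
⇒ 1/√P80 = W/(10·Wi) + 1/√F80
  = 5.6440/(10·8.7) + 1/√1634 = 0.064874 + 0.024739 = 0.089612
P80 = (1/0.089612)² = 11.1592² = 124.53 µm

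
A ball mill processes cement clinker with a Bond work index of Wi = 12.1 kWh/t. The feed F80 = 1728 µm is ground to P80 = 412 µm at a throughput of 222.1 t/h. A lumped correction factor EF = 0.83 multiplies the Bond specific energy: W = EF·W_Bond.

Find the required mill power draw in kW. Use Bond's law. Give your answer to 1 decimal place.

P = 562.3 kW

W = 10 Wi / √P80 − 10 Wi / √F80
W = 10·12.1·(1/√412 − 1/√1728) = 10·12.1·(0.025210) = 3.0504 kWh/t
With EF = 0.83: W = 3.0504·0.83 = 2.5319 kWh/t
P = W·T = 2.5319·222.1 = 562.3 kW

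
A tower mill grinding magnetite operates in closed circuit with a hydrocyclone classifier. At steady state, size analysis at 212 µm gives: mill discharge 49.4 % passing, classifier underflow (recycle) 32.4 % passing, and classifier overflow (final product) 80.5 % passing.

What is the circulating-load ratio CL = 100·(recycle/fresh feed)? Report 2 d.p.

CL = 182.94 %

Classifier node, passing 212 µm:
(1+r)·d = r·u + o ⇒ r = (o−d)/(d−u)
r = (80.5 − 49.4)/(49.4 − 32.4) = 31.1/17.0 = 1.8294
CL = 100·r = 182.94 %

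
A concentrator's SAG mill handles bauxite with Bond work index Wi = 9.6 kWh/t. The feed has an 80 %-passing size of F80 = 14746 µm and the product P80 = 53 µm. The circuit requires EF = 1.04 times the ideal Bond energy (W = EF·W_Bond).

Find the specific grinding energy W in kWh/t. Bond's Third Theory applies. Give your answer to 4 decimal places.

Bond: W = 10·Wi·(1/√P80 − 1/√F80)
1/√53 = 0.137361;  1/√14746 = 0.008235
W = 10·9.6·(0.137361 − 0.008235) = 12.3961 kWh/t
Apply correction: 12.3961 × 1.04 = 12.8919 kWh/t

W = 12.8919 kWh/t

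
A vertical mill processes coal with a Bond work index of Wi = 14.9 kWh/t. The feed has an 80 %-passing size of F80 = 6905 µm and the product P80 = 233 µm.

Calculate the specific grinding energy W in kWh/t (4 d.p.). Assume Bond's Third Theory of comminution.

W = 7.9682 kWh/t

W = 10 Wi / √P80 − 10 Wi / √F80
1/√233 = 0.065512;  1/√6905 = 0.012034
W = 10·14.9·(0.065512 − 0.012034) = 7.9682 kWh/t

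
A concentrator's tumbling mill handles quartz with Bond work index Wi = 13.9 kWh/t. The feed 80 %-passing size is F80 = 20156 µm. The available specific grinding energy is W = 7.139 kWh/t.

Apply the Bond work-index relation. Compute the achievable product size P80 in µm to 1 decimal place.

W = 10 Wi (1/√P80 − 1/√F80)  [Bond]
⇒ 1/√P80 = W/(10 Wi) + 1/√F80
  = 7.1390/(10·13.9) + 1/√20156 = 0.051360 + 0.007044 = 0.058403
P80 = (1/0.058403)² = 17.1223² = 293.17 µm

P80 = 293.2 µm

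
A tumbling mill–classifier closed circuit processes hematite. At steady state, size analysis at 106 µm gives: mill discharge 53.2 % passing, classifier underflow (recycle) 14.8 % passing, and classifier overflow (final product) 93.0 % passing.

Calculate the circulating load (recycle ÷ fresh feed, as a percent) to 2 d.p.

CL = 103.65 %

Two-product formula at 106 µm:
d + r·d = r·u + o → r(d−u) = o−d
r = (93.0 − 53.2)/(53.2 − 14.8) = 39.8/38.4 = 1.0365
CL = 100·r = 103.65 %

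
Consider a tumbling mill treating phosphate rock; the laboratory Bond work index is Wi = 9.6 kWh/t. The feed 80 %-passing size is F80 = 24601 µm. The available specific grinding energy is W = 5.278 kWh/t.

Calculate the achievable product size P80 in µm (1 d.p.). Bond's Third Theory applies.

W = 10·Wi·(P80^(-½) − F80^(-½))
⇒ 1/√P80 = W/(10·Wi) + 1/√F80
  = 5.2780/(10·9.6) + 1/√24601 = 0.054979 + 0.006376 = 0.061355
P80 = (1/0.061355)² = 16.2986² = 265.65 µm

P80 = 265.6 µm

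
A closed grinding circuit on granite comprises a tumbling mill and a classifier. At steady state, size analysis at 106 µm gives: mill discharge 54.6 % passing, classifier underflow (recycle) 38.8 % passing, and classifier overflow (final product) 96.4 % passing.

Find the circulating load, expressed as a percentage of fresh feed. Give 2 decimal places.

Mass balance on the −106 µm fraction:
r = (o − d)/(d − u)
r = (96.4 − 54.6)/(54.6 − 38.8) = 41.8/15.8 = 2.6456
CL = 100·r = 264.56 %

CL = 264.56 %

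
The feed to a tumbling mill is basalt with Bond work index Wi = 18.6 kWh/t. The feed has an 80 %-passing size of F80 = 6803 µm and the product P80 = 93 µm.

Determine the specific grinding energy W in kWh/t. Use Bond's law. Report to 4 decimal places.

Bond:  W = 10 Wi (1/√P − 1/√F)
1/√93 = 0.103695;  1/√6803 = 0.012124
W = 10·18.6·(0.103695 − 0.012124) = 17.0322 kWh/t

W = 17.0322 kWh/t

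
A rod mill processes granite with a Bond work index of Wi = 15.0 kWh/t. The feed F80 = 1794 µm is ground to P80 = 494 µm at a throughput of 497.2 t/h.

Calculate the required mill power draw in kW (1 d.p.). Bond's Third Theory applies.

P = 1594.7 kW

W = 10 Wi / √P80 − 10 Wi / √F80
W = 10·15.0·(1/√494 − 1/√1794) = 10·15.0·(0.021383) = 3.2074 kWh/t
P_mill = W·ṁ = 3.2074·497.2 = 1594.7 kW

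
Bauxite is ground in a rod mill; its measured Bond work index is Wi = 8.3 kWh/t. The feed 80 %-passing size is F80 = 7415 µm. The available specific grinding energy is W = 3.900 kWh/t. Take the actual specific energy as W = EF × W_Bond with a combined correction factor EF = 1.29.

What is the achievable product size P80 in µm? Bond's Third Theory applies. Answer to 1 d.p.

W = 10 Wi / √P80 − 10 Wi / √F80
W_Bond = W / EF = 3.900 / 1.29 = 3.0233 kWh/t
1/√P80 = 1/√F80 + W_Bond/(10·Wi)
  = 3.0233/(10·8.3) + 1/√7415 = 0.036425 + 0.011613 = 0.048038
P80 = (1/0.048038)² = 20.8170² = 433.35 µm

P80 = 433.3 µm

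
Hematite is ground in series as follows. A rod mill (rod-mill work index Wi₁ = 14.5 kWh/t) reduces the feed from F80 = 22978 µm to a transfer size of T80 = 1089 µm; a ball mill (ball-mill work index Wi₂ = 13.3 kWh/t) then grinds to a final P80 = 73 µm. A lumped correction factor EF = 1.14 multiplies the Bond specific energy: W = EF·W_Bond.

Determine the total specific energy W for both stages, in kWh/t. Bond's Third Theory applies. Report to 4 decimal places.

W = 10 Wi (1/√P80 − 1/√F80)  [Bond]
Stage 1 (22978→1089 µm, Wi₁=14.5): W₁ = 10·14.5·(0.030303 − 0.006597) = 3.4374 kWh/t
Stage 2 (1089→73 µm, Wi₂=13.3): W₂ = 10·13.3·(0.117041 − 0.030303) = 11.5362 kWh/t
W = W₁ + W₂ = 3.4374 + 11.5362 = 14.9735 kWh/t
With EF = 1.14: W = 14.9735·1.14 = 17.0698 kWh/t

W = 17.0698 kWh/t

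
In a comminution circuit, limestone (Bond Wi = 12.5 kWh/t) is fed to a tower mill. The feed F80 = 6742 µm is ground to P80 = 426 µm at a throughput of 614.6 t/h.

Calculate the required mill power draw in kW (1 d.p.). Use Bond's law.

W = 10·Wi·[P80^(−½) − F80^(−½)]
W = 10·12.5·(1/√426 − 1/√6742) = 10·12.5·(0.036271) = 4.5339 kWh/t
Power = W × throughput = 4.5339 kWh/t × 614.6 t/h = 2786.5 kW

P = 2786.5 kW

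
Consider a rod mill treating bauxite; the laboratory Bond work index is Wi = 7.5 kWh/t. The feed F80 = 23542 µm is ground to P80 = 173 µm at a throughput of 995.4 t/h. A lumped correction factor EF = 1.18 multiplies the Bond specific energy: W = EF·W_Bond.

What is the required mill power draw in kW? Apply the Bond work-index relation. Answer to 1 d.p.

W = 10 Wi (1/√P80 − 1/√F80)  [Bond]
W = 10·7.5·(1/√173 − 1/√23542) = 10·7.5·(0.069511) = 5.2133 kWh/t
W_actual = 1.18 × 5.2133 = 6.1517 kWh/t
Power = W × throughput = 6.1517 kWh/t × 995.4 t/h = 6123.4 kW

P = 6123.4 kW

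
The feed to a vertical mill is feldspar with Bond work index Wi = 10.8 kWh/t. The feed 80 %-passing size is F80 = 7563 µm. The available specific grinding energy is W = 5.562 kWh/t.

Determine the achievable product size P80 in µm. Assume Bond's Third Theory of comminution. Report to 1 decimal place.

P80 = 252.0 µm

Bond:  W = 10 Wi (1/√P − 1/√F)
P80^(−½) = W/(10 Wi) + F80^(−½)
  = 5.5620/(10·10.8) + 1/√7563 = 0.051500 + 0.011499 = 0.062999
P80 = (1/0.062999)² = 15.8733² = 251.96 µm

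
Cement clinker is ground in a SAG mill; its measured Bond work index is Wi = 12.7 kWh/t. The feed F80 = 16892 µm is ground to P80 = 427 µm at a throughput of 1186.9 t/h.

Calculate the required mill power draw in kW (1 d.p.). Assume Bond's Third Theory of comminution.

P = 6134.9 kW

W = 10 Wi (P80^-0.5 − F80^-0.5)
W = 10·12.7·(1/√427 − 1/√16892) = 10·12.7·(0.040699) = 5.1688 kWh/t
Mill draw = 5.1688 × 1186.9 = 6134.9 kW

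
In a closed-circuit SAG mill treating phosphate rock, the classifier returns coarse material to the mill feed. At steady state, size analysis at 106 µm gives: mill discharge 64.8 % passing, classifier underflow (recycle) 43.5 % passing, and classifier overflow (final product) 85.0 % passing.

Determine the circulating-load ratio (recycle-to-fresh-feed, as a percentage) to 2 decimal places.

CL = 94.84 %

Let r = R/F. Size balance at 106 µm:
(1+r)d = ru + o → r = (o−d)/(d−u)
r = (85.0 − 64.8)/(64.8 − 43.5) = 20.2/21.3 = 0.9484
CL = 100·r = 94.84 %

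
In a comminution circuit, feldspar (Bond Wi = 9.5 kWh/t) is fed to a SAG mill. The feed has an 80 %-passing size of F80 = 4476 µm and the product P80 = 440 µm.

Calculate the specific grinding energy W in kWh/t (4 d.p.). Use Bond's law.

W = 3.1090 kWh/t

Bond:  W = 10 Wi (1/√P − 1/√F)
1/√440 = 0.047673;  1/√4476 = 0.014947
W = 10·9.5·(0.047673 − 0.014947) = 3.1090 kWh/t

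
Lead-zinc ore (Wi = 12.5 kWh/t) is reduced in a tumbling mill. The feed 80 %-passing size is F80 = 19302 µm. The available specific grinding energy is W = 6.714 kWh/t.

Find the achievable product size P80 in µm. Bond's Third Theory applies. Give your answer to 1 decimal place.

W = 10·Wi·(P80^(-½) − F80^(-½))
⇒ 1/√P80 = W/(10 Wi) + 1/√F80
  = 6.7140/(10·12.5) + 1/√19302 = 0.053712 + 0.007198 = 0.060910
P80 = (1/0.060910)² = 16.4177² = 269.54 µm

P80 = 269.5 µm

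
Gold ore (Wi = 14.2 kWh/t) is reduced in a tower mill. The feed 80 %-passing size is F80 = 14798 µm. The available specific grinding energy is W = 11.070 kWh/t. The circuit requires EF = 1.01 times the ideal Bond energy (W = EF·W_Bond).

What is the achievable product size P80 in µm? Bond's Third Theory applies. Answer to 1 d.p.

W = 10·Wi·(P80^(-½) − F80^(-½))
W_Bond = W / EF = 11.070 / 1.01 = 10.9604 kWh/t
⇒ 1/√P80 = W_Bond/(10 Wi) + 1/√F80
  = 10.9604/(10·14.2) + 1/√14798 = 0.077186 + 0.008221 = 0.085406
P80 = (1/0.085406)² = 11.7087² = 137.09 µm

P80 = 137.1 µm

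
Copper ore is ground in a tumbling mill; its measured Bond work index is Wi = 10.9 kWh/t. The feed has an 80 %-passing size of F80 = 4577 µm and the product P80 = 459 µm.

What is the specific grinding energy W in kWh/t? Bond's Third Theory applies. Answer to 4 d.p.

W = 3.4765 kWh/t

W = 10·Wi·(P80^(-½) − F80^(-½))
1/√459 = 0.046676;  1/√4577 = 0.014781
W = 10·10.9·(0.046676 − 0.014781) = 3.4765 kWh/t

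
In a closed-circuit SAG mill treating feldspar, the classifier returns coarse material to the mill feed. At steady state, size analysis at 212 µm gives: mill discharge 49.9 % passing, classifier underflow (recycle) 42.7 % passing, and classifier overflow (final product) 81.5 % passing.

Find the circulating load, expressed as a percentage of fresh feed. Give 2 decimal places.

CL = 438.89 %

Let r = R/F. Size balance at 212 µm:
r = (o − d)/(d − u)
r = (81.5 − 49.9)/(49.9 − 42.7) = 31.6/7.2 = 4.3889
CL = 100·r = 438.89 %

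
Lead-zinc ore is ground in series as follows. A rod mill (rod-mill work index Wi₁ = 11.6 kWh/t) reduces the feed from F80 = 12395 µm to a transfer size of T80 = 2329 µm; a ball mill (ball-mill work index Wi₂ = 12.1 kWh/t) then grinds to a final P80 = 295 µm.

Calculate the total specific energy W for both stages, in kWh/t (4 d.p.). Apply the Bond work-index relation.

W = 5.8994 kWh/t

Bond: W = 10·Wi·(1/√P80 − 1/√F80)
Stage 1 (12395→2329 µm, Wi₁=11.6): W₁ = 10·11.6·(0.020721 − 0.008982) = 1.3617 kWh/t
Stage 2 (2329→295 µm, Wi₂=12.1): W₂ = 10·12.1·(0.058222 − 0.020721) = 4.5376 kWh/t
W = W₁ + W₂ = 1.3617 + 4.5376 = 5.8994 kWh/t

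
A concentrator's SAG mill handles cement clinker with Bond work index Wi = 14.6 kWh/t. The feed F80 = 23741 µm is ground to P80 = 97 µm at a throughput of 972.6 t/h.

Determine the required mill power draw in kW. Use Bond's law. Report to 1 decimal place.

P = 13496.3 kW

W = 10·Wi·[P80^(−½) − F80^(−½)]
W = 10·14.6·(1/√97 − 1/√23741) = 10·14.6·(0.095045) = 13.8765 kWh/t
Power = W × throughput = 13.8765 kWh/t × 972.6 t/h = 13496.3 kW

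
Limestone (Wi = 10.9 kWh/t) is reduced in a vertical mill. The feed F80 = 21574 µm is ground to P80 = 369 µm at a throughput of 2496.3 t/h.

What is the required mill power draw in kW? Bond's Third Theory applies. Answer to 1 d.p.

W = 10 Wi (1/√P80 − 1/√F80)  [Bond]
W = 10·10.9·(1/√369 − 1/√21574) = 10·10.9·(0.045250) = 4.9322 kWh/t
Power = W × throughput = 4.9322 kWh/t × 2496.3 t/h = 12312.3 kW

P = 12312.3 kW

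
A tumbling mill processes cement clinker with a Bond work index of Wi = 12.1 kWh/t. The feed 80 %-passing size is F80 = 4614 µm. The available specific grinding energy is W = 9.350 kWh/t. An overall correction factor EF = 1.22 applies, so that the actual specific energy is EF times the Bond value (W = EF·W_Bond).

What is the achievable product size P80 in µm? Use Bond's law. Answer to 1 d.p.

P80 = 164.1 µm

W = 10·Wi·(P80^(-½) − F80^(-½))
W_Bond = W / EF = 9.350 / 1.22 = 7.6639 kWh/t
P80^-0.5 = F80^-0.5 + W_Bond/(10 Wi)
  = 7.6639/(10·12.1) + 1/√4614 = 0.063338 + 0.014722 = 0.078060
P80 = (1/0.078060)² = 12.8106² = 164.11 µm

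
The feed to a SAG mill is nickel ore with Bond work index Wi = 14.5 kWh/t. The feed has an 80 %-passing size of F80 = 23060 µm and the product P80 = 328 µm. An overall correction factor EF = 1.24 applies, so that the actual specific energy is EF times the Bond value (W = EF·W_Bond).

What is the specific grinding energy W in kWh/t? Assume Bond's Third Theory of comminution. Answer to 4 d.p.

W = 10·Wi·(P80^(-½) − F80^(-½))
1/√328 = 0.055216;  1/√23060 = 0.006585
W = 10·14.5·(0.055216 − 0.006585) = 7.0514 kWh/t
W_actual = 1.24 × 7.0514 = 8.7438 kWh/t

W = 8.7438 kWh/t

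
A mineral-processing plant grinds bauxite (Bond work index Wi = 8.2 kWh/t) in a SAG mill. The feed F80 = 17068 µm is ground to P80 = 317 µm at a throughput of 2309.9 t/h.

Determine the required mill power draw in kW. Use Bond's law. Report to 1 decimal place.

P = 9188.6 kW

W = 10·Wi·[P80^(−½) − F80^(−½)]
W = 10·8.2·(1/√317 − 1/√17068) = 10·8.2·(0.048511) = 3.9779 kWh/t
Power = W × throughput = 3.9779 kWh/t × 2309.9 t/h = 9188.6 kW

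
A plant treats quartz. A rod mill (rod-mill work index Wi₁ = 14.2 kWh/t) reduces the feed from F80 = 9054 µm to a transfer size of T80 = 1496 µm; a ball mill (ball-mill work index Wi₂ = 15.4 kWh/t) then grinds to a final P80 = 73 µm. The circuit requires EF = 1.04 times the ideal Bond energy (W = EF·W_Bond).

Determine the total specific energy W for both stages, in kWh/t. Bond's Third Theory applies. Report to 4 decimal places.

Bond:  W = 10 Wi (1/√P − 1/√F)
Stage 1 (9054→1496 µm, Wi₁=14.2): W₁ = 10·14.2·(0.025854 − 0.010509) = 2.1790 kWh/t
Stage 2 (1496→73 µm, Wi₂=15.4): W₂ = 10·15.4·(0.117041 − 0.025854) = 14.0428 kWh/t
W = W₁ + W₂ = 2.1790 + 14.0428 = 16.2217 kWh/t
Corrected W = EF·W_Bond = 1.04·16.2217 = 16.8706 kWh/t

W = 16.8706 kWh/t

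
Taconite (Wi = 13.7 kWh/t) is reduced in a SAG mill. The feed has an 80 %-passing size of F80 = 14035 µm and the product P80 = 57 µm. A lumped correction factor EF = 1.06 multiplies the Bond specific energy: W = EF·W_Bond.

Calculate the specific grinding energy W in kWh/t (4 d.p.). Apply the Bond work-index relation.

W = 10 Wi / √P80 − 10 Wi / √F80
1/√57 = 0.132453;  1/√14035 = 0.008441
W = 10·13.7·(0.132453 − 0.008441) = 16.9897 kWh/t
W_actual = 1.06 × 16.9897 = 18.0091 kWh/t

W = 18.0091 kWh/t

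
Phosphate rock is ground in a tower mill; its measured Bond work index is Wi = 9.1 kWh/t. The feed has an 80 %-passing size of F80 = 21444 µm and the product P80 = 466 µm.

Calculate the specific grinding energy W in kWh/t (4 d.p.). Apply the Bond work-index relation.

W = 3.5941 kWh/t

W = 10 Wi (1/√P80 − 1/√F80)  [Bond]
1/√466 = 0.046324;  1/√21444 = 0.006829
W = 10·9.1·(0.046324 − 0.006829) = 3.5941 kWh/t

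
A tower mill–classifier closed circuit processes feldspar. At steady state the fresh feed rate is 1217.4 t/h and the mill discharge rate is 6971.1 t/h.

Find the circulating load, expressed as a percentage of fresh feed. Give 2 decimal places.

Steady state: M = F + R.
R = M − F = 6971.1 − 1217.4 = 5753.7 t/h
CL = 100·R/F = 100·5753.7/1217.4 = 472.62 %

CL = 472.62 %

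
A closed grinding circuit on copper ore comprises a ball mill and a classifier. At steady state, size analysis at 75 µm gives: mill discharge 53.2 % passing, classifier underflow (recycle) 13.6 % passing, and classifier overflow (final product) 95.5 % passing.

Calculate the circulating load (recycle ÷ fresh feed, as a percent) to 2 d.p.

Mass balance on the −75 µm fraction:
r = (o − d)/(d − u)
r = (95.5 − 53.2)/(53.2 − 13.6) = 42.3/39.6 = 1.0682
CL = 100·r = 106.82 %

CL = 106.82 %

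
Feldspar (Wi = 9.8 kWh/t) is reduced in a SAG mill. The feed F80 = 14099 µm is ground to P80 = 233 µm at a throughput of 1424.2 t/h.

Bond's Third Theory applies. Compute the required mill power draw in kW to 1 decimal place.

P = 7968.2 kW

W = 10·Wi·(P80^(-½) − F80^(-½))
W = 10·9.8·(1/√233 − 1/√14099) = 10·9.8·(0.057090) = 5.5949 kWh/t
Mill draw = 5.5949 × 1424.2 = 7968.2 kW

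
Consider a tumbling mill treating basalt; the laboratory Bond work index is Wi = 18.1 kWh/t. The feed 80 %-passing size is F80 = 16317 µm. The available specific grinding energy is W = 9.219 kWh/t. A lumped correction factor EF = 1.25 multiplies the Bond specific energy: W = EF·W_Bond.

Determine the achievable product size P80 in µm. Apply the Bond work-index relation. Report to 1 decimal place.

P80 = 423.8 µm

W = 10·Wi·[P80^(−½) − F80^(−½)]
W_Bond = W / EF = 9.219 / 1.25 = 7.3752 kWh/t
⇒ 1/√P80 = W_Bond/(10 Wi) + 1/√F80
  = 7.3752/(10·18.1) + 1/√16317 = 0.040747 + 0.007829 = 0.048575
P80 = (1/0.048575)² = 20.5865² = 423.80 µm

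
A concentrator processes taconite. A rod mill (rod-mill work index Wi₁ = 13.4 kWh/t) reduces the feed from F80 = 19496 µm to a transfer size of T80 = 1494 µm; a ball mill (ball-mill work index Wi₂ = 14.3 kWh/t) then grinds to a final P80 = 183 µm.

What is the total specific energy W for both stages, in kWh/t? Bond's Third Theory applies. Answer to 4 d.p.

W = 10 Wi (1/√P80 − 1/√F80)  [Bond]
Stage 1 (19496→1494 µm, Wi₁=13.4): W₁ = 10·13.4·(0.025872 − 0.007162) = 2.5071 kWh/t
Stage 2 (1494→183 µm, Wi₂=14.3): W₂ = 10·14.3·(0.073922 − 0.025872) = 6.8712 kWh/t
W = W₁ + W₂ = 2.5071 + 6.8712 = 9.3783 kWh/t

W = 9.3783 kWh/t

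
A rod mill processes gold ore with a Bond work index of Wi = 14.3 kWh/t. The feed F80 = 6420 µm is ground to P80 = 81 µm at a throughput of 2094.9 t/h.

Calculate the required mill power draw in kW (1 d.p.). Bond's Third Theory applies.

P = 29546.8 kW

W_Bond = 10·Wi·(1/√P₈₀ − 1/√F₈₀)
W = 10·14.3·(1/√81 − 1/√6420) = 10·14.3·(0.098631) = 14.1042 kWh/t
P = W·T = 14.1042·2094.9 = 29546.8 kW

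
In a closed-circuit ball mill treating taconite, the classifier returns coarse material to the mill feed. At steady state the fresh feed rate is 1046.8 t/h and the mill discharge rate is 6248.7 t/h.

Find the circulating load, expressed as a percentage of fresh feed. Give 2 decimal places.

Steady state: M = F + R.
R = M − F = 6248.7 − 1046.8 = 5201.9 t/h
CL = 100·R/F = 100·5201.9/1046.8 = 496.93 %

CL = 496.93 %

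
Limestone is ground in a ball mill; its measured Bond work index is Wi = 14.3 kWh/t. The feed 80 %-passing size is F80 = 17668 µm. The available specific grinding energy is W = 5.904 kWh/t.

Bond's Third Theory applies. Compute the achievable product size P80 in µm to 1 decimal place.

W = 10·Wi·(P80^(-½) − F80^(-½))
⇒ 1/√P80 = W/(10 Wi) + 1/√F80
  = 5.9040/(10·14.3) + 1/√17668 = 0.041287 + 0.007523 = 0.048810
P80 = (1/0.048810)² = 20.4876² = 419.74 µm

P80 = 419.7 µm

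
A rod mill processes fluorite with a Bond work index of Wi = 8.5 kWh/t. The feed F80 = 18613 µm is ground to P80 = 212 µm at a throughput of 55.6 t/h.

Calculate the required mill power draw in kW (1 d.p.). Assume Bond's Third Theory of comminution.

P = 289.9 kW

Bond: W = 10·Wi·(1/√P80 − 1/√F80)
W = 10·8.5·(1/√212 − 1/√18613) = 10·8.5·(0.061350) = 5.2148 kWh/t
Mill draw = 5.2148 × 55.6 = 289.9 kW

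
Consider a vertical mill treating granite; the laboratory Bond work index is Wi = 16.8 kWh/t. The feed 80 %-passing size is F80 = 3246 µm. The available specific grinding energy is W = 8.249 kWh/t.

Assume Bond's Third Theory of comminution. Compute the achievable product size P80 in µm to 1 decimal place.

W = 10·Wi·(P80^(-½) − F80^(-½))
P80^-0.5 = F80^-0.5 + W/(10 Wi)
  = 8.2490/(10·16.8) + 1/√3246 = 0.049101 + 0.017552 = 0.066653
P80 = (1/0.066653)² = 15.0030² = 225.09 µm

P80 = 225.1 µm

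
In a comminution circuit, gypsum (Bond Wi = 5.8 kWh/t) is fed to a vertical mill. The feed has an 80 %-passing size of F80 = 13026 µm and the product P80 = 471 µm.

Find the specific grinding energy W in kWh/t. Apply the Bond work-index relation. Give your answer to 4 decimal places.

W = 10 Wi / √P80 − 10 Wi / √F80
1/√471 = 0.046078;  1/√13026 = 0.008762
W = 10·5.8·(0.046078 − 0.008762) = 2.1643 kWh/t

W = 2.1643 kWh/t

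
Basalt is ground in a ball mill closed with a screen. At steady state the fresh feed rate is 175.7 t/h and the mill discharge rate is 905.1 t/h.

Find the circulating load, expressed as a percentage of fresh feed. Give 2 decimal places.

Steady state: M = F + R.
R = M − F = 905.1 − 175.7 = 729.4 t/h
CL = 100·R/F = 100·729.4/175.7 = 415.14 %

CL = 415.14 %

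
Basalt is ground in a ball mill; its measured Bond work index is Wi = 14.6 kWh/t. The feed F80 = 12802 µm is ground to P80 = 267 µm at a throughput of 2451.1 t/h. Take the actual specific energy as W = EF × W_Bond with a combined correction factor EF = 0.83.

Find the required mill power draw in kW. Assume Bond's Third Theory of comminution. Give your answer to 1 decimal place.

W = 10 Wi (P80^-0.5 − F80^-0.5)
W = 10·14.6·(1/√267 − 1/√12802) = 10·14.6·(0.052361) = 7.6447 kWh/t
With EF = 0.83: W = 7.6447·0.83 = 6.3451 kWh/t
P_mill = W·ṁ = 6.3451·2451.1 = 15552.4 kW

P = 15552.4 kW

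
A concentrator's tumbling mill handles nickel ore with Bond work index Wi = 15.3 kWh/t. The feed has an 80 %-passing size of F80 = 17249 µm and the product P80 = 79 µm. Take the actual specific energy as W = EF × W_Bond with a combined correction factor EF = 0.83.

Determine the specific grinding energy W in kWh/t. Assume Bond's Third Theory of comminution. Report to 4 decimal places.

W = 13.3206 kWh/t

W = 10·Wi·[P80^(−½) − F80^(−½)]
1/√79 = 0.112509;  1/√17249 = 0.007614
W = 10·15.3·(0.112509 − 0.007614) = 16.0489 kWh/t
With EF = 0.83: W = 16.0489·0.83 = 13.3206 kWh/t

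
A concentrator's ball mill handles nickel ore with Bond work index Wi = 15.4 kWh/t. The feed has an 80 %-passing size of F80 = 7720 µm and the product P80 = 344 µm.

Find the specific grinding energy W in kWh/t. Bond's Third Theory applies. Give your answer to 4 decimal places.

W = 6.5504 kWh/t

W = 10 Wi (1/√P80 − 1/√F80)  [Bond]
1/√344 = 0.053916;  1/√7720 = 0.011381
W = 10·15.4·(0.053916 − 0.011381) = 6.5504 kWh/t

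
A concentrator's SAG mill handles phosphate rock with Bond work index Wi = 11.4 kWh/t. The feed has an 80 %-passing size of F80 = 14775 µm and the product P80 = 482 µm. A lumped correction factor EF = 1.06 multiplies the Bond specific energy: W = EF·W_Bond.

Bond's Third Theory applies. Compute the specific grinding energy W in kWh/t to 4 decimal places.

W = 10·Wi·[P80^(−½) − F80^(−½)]
1/√482 = 0.045549;  1/√14775 = 0.008227
W = 10·11.4·(0.045549 − 0.008227) = 4.2547 kWh/t
With EF = 1.06: W = 4.2547·1.06 = 4.5100 kWh/t

W = 4.5100 kWh/t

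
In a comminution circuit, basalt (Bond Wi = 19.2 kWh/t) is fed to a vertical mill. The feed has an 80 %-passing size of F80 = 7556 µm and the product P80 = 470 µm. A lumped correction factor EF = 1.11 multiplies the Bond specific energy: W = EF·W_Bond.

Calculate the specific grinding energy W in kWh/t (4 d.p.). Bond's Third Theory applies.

W = 7.3787 kWh/t

W = 10 Wi (P80^-0.5 − F80^-0.5)
1/√470 = 0.046127;  1/√7556 = 0.011504
W = 10·19.2·(0.046127 − 0.011504) = 6.6475 kWh/t
W_actual = 1.11 × 6.6475 = 7.3787 kWh/t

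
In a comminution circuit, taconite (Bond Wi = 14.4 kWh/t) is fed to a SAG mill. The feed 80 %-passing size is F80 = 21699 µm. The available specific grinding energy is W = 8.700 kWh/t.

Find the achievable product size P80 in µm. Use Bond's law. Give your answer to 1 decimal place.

W_Bond = 10·Wi·(1/√P₈₀ − 1/√F₈₀)
P80^(−½) = W/(10 Wi) + F80^(−½)
  = 8.7000/(10·14.4) + 1/√21699 = 0.060417 + 0.006789 = 0.067205
P80 = (1/0.067205)² = 14.8798² = 221.41 µm

P80 = 221.4 µm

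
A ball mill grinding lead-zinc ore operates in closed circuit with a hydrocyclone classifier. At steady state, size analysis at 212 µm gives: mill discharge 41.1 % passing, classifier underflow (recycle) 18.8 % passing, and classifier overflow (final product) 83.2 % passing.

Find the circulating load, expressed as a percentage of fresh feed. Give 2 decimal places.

CL = 188.79 %

Let r = R/F. Size balance at 212 µm:
Fd + Rd = Ru + Fo ⇒ R/F = (o−d)/(d−u)
r = (83.2 − 41.1)/(41.1 − 18.8) = 42.1/22.3 = 1.8879
CL = 100·r = 188.79 %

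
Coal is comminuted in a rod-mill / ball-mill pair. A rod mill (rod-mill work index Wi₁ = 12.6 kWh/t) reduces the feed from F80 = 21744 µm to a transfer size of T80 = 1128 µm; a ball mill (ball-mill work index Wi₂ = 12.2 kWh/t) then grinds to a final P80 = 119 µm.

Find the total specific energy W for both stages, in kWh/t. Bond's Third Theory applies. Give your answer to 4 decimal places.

Bond: W = 10·Wi·(1/√P80 − 1/√F80)
Stage 1 (21744→1128 µm, Wi₁=12.6): W₁ = 10·12.6·(0.029775 − 0.006782) = 2.8971 kWh/t
Stage 2 (1128→119 µm, Wi₂=12.2): W₂ = 10·12.2·(0.091670 − 0.029775) = 7.5512 kWh/t
W = W₁ + W₂ = 2.8971 + 7.5512 = 10.4483 kWh/t

W = 10.4483 kWh/t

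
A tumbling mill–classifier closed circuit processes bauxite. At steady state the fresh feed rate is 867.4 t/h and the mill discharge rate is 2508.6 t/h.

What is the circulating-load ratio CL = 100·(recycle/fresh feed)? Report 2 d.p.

Discharge = new feed + return, hence
R = M − F = 2508.6 − 867.4 = 1641.2 t/h
CL = 100·R/F = 100·1641.2/867.4 = 189.21 %

CL = 189.21 %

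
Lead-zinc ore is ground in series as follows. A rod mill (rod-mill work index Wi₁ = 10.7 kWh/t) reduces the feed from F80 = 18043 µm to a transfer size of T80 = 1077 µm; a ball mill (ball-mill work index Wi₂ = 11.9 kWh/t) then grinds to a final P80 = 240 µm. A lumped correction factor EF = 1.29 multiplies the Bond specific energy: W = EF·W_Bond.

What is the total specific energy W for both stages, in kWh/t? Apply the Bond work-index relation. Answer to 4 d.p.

W_Bond = 10·Wi·(1/√P₈₀ − 1/√F₈₀)
Stage 1 (18043→1077 µm, Wi₁=10.7): W₁ = 10·10.7·(0.030471 − 0.007445) = 2.4639 kWh/t
Stage 2 (1077→240 µm, Wi₂=11.9): W₂ = 10·11.9·(0.064550 − 0.030471) = 4.0553 kWh/t
W = W₁ + W₂ = 2.4639 + 4.0553 = 6.5192 kWh/t
With EF = 1.29: W = 6.5192·1.29 = 8.4097 kWh/t

W = 8.4097 kWh/t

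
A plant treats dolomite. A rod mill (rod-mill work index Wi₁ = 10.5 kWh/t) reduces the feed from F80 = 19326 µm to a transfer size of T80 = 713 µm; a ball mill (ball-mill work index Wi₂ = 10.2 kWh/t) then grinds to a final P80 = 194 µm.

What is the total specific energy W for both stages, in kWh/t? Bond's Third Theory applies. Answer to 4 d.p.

W = 6.6802 kWh/t

Bond: W = 10·Wi·(1/√P80 − 1/√F80)
Stage 1 (19326→713 µm, Wi₁=10.5): W₁ = 10·10.5·(0.037450 − 0.007193) = 3.1770 kWh/t
Stage 2 (713→194 µm, Wi₂=10.2): W₂ = 10·10.2·(0.071796 − 0.037450) = 3.5032 kWh/t
W = W₁ + W₂ = 3.1770 + 3.5032 = 6.6802 kWh/t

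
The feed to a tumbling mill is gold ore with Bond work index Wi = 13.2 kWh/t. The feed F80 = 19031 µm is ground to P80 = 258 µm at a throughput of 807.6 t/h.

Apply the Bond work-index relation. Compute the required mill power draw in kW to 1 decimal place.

P = 5864.1 kW

W = 10 Wi (P80^-0.5 − F80^-0.5)
W = 10·13.2·(1/√258 − 1/√19031) = 10·13.2·(0.055008) = 7.2611 kWh/t
P_mill = W·ṁ = 7.2611·807.6 = 5864.1 kW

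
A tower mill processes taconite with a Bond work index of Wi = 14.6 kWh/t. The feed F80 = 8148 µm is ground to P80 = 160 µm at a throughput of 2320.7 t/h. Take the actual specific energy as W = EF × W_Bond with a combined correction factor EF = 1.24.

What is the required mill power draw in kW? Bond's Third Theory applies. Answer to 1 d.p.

W = 10 Wi (1/√P80 − 1/√F80)  [Bond]
W = 10·14.6·(1/√160 − 1/√8148) = 10·14.6·(0.067979) = 9.9249 kWh/t
Apply correction: 9.9249 × 1.24 = 12.3068 kWh/t
Mill draw = 12.3068 × 2320.7 = 28560.5 kW

P = 28560.5 kW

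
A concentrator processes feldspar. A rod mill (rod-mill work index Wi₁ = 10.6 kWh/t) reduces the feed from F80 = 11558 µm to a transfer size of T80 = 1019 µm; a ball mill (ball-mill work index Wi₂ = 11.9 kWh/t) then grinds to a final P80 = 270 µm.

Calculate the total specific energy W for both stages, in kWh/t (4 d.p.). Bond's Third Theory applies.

W = 5.8489 kWh/t

W = 10 Wi (P80^-0.5 − F80^-0.5)
Stage 1 (11558→1019 µm, Wi₁=10.6): W₁ = 10·10.6·(0.031327 − 0.009302) = 2.3346 kWh/t
Stage 2 (1019→270 µm, Wi₂=11.9): W₂ = 10·11.9·(0.060858 − 0.031327) = 3.5142 kWh/t
W = W₁ + W₂ = 2.3346 + 3.5142 = 5.8489 kWh/t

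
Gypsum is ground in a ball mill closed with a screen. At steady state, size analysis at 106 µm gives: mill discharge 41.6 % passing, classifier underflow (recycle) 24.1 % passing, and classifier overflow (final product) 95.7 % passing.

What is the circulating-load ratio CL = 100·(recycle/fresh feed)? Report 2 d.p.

Let r = R/F. Size balance at 106 µm:
Fd + Rd = Ru + Fo ⇒ R/F = (o−d)/(d−u)
r = (95.7 − 41.6)/(41.6 − 24.1) = 54.1/17.5 = 3.0914
CL = 100·r = 309.14 %

CL = 309.14 %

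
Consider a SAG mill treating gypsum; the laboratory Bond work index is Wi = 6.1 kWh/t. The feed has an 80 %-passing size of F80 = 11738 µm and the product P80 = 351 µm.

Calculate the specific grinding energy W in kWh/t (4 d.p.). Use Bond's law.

Bond: W = 10·Wi·(1/√P80 − 1/√F80)
1/√351 = 0.053376;  1/√11738 = 0.009230
W = 10·6.1·(0.053376 − 0.009230) = 2.6929 kWh/t

W = 2.6929 kWh/t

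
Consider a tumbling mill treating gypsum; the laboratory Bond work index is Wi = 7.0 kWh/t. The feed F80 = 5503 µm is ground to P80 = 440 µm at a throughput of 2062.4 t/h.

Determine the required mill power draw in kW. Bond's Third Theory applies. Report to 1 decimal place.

W = 10 Wi (1/√P80 − 1/√F80)  [Bond]
W = 10·7.0·(1/√440 − 1/√5503) = 10·7.0·(0.034193) = 2.3935 kWh/t
P = W·T = 2.3935·2062.4 = 4936.3 kW

P = 4936.3 kW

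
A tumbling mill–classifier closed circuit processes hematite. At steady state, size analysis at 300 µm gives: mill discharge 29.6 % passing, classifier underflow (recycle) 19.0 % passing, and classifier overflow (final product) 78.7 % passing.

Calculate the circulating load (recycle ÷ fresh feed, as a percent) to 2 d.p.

CL = 463.21 %

Let r = R/F. Size balance at 300 µm:
(1+r)·d = r·u + o ⇒ r = (o−d)/(d−u)
r = (78.7 − 29.6)/(29.6 − 19.0) = 49.1/10.6 = 4.6321
CL = 100·r = 463.21 %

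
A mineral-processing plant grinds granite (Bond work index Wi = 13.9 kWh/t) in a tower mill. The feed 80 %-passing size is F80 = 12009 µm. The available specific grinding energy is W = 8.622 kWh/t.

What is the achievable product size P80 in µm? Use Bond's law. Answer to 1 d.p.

P80 = 197.5 µm

W = 10 Wi / √P80 − 10 Wi / √F80
1/√P80 = 1/√F80 + W/(10·Wi)
  = 8.6220/(10·13.9) + 1/√12009 = 0.062029 + 0.009125 = 0.071154
P80 = (1/0.071154)² = 14.0540² = 197.52 µm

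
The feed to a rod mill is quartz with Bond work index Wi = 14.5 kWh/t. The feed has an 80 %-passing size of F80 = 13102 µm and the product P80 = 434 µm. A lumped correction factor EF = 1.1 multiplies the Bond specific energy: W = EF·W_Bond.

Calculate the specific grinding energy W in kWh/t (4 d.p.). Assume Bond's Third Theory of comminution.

Bond: W = 10·Wi·(1/√P80 − 1/√F80)
1/√434 = 0.048002;  1/√13102 = 0.008736
W = 10·14.5·(0.048002 − 0.008736) = 5.6934 kWh/t
W_actual = 1.1 × 5.6934 = 6.2628 kWh/t

W = 6.2628 kWh/t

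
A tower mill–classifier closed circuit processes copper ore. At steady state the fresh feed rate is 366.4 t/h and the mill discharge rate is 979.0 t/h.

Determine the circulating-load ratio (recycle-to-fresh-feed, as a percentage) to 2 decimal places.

Discharge = new feed + return, hence
R = M − F = 979.0 − 366.4 = 612.6 t/h
CL = 100·R/F = 100·612.6/366.4 = 167.19 %

CL = 167.19 %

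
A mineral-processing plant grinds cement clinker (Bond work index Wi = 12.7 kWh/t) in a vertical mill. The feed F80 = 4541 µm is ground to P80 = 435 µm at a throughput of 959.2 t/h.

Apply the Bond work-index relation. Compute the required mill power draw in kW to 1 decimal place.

W = 10·Wi·(P80^(-½) − F80^(-½))
W = 10·12.7·(1/√435 − 1/√4541) = 10·12.7·(0.033107) = 4.2045 kWh/t
Mill draw = 4.2045 × 959.2 = 4033.0 kW

P = 4033.0 kW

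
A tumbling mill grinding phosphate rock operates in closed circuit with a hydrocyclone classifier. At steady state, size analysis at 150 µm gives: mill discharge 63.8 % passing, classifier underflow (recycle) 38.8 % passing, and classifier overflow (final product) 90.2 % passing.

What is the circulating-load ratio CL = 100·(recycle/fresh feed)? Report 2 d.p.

Mass balance on the −150 µm fraction:
(1+r)·d = r·u + o ⇒ r = (o−d)/(d−u)
r = (90.2 − 63.8)/(63.8 − 38.8) = 26.4/25.0 = 1.0560
CL = 100·r = 105.60 %

CL = 105.60 %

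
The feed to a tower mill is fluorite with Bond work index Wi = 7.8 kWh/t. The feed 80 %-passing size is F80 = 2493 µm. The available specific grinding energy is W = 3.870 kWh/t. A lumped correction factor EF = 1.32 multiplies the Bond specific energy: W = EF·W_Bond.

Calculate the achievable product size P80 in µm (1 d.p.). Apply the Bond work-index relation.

W_Bond = 10·Wi·(1/√P₈₀ − 1/√F₈₀)
W_Bond = W / EF = 3.870 / 1.32 = 2.9318 kWh/t
P80^(−½) = W_Bond/(10 Wi) + F80^(−½)
  = 2.9318/(10·7.8) + 1/√2493 = 0.037587 + 0.020028 = 0.057615
P80 = (1/0.057615)² = 17.3564² = 301.25 µm

P80 = 301.2 µm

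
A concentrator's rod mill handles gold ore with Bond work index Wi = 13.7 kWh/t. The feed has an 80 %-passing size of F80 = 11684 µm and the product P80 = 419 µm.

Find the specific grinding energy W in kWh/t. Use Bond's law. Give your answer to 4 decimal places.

Bond:  W = 10 Wi (1/√P − 1/√F)
1/√419 = 0.048853;  1/√11684 = 0.009251
W = 10·13.7·(0.048853 − 0.009251) = 5.4255 kWh/t

W = 5.4255 kWh/t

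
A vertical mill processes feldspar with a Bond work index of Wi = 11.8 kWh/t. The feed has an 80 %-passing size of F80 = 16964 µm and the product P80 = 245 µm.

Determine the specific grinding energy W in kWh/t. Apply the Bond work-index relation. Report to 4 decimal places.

W = 10 Wi / √P80 − 10 Wi / √F80
1/√245 = 0.063888;  1/√16964 = 0.007678
W = 10·11.8·(0.063888 − 0.007678) = 6.6328 kWh/t

W = 6.6328 kWh/t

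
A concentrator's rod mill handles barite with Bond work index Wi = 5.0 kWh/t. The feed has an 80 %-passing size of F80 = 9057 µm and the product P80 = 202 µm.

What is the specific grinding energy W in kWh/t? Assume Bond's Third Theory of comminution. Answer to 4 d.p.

W = 10 Wi (P80^-0.5 − F80^-0.5)
1/√202 = 0.070360;  1/√9057 = 0.010508
W = 10·5.0·(0.070360 − 0.010508) = 2.9926 kWh/t

W = 2.9926 kWh/t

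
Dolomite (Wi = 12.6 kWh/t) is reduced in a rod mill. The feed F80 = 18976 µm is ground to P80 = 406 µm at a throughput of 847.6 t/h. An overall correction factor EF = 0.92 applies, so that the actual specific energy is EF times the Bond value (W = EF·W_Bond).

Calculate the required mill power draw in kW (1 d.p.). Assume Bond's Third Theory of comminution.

W = 10·Wi·[P80^(−½) − F80^(−½)]
W = 10·12.6·(1/√406 − 1/√18976) = 10·12.6·(0.042370) = 5.3386 kWh/t
Corrected W = EF·W_Bond = 0.92·5.3386 = 4.9115 kWh/t
Power = W × throughput = 4.9115 kWh/t × 847.6 t/h = 4163.0 kW

P = 4163.0 kW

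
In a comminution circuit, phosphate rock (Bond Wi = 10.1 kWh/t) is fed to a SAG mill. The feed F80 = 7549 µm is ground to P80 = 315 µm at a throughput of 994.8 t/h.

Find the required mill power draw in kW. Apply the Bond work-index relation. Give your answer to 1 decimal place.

W = 10 Wi (P80^-0.5 − F80^-0.5)
W = 10·10.1·(1/√315 − 1/√7549) = 10·10.1·(0.044834) = 4.5282 kWh/t
P_mill = W·ṁ = 4.5282·994.8 = 4504.7 kW

P = 4504.7 kW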